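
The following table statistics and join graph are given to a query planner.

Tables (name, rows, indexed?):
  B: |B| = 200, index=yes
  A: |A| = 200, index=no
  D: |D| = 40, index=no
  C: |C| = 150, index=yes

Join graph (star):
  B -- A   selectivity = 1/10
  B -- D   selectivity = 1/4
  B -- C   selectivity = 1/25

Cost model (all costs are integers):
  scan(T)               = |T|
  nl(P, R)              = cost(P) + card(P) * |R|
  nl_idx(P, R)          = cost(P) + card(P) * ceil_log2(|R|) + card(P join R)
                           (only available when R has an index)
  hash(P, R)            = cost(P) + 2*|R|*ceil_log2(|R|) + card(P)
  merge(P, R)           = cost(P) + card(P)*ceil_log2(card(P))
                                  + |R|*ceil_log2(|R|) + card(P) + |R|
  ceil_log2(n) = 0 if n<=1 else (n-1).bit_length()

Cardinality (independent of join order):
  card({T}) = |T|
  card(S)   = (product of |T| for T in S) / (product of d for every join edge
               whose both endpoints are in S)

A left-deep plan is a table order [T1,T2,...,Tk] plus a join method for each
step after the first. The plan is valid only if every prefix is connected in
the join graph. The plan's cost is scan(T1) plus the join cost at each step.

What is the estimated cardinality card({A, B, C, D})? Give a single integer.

Tables in S: A(200), B(200), C(150), D(40)
Edges inside S: B-A(d=10), B-D(d=4), B-C(d=25)
numerator = 200 * 200 * 150 * 40 = 240000000
denominator = 10 * 4 * 25 = 1000
card(S) = 240000000 / 1000 = 240000

240000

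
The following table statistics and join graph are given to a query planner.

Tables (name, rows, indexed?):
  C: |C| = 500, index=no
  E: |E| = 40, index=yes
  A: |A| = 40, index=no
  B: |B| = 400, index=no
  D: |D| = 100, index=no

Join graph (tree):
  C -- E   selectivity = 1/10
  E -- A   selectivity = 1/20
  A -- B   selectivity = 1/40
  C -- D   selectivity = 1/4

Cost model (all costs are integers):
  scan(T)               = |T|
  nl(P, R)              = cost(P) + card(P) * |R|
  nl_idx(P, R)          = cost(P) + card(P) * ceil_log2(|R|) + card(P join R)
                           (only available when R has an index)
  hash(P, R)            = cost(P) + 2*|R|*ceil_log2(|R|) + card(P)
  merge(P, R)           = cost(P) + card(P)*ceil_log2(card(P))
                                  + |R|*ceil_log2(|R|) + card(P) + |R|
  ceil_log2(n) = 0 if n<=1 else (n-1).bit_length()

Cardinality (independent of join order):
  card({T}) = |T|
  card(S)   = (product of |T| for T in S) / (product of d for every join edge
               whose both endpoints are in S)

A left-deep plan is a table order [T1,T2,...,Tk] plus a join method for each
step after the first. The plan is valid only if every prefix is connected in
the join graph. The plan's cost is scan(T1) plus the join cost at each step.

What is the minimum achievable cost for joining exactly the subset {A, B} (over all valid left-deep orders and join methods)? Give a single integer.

Selinger DP over subsets of {A,B}:
  {A}: scan cost=40, card=40
  {B}: scan cost=400, card=400
  {AB}: card=400; try (A,hash)→1280, (B,merge)→4320, (A,merge)→4680, (B,hash)→7280, (B,nl)→16040, (A,nl)→16400; best=1280 via (A,hash)

1280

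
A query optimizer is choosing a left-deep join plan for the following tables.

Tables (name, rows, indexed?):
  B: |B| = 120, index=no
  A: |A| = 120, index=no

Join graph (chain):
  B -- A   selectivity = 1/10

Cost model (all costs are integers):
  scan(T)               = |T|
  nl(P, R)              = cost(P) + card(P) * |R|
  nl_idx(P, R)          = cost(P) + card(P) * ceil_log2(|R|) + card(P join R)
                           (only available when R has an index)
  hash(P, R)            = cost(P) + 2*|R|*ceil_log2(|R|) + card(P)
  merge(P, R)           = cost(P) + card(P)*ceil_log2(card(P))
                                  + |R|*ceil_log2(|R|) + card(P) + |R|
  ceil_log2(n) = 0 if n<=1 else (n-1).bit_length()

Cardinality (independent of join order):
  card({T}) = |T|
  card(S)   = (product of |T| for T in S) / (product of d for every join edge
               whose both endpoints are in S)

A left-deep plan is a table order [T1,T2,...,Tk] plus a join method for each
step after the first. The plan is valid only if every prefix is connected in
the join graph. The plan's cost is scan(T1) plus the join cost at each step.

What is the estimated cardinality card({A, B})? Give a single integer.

Tables in S: A(120), B(120)
Edges inside S: B-A(d=10)
numerator = 120 * 120 = 14400
denominator = 10 = 10
card(S) = 14400 / 10 = 1440

1440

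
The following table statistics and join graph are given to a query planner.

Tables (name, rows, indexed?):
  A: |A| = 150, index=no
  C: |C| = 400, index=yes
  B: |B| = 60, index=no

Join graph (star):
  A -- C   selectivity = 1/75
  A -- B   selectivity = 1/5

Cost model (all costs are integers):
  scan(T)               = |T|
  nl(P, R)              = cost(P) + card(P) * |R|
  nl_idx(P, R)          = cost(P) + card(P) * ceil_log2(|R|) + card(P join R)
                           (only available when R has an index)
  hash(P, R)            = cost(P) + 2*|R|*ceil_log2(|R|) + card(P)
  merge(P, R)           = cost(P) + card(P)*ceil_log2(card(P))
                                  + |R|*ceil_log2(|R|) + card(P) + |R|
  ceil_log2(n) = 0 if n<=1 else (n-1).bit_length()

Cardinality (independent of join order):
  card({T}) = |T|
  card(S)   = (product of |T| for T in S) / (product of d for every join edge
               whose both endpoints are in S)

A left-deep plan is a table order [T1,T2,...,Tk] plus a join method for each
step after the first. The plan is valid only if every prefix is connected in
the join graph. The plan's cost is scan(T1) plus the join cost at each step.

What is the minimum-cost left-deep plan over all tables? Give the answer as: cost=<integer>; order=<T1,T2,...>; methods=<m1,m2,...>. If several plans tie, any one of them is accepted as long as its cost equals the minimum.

cost=3820; order=A,C,B; methods=nl_idx,hash

Selinger DP (subsets sized 1..n):
  {A}: scan cost=150, card=150
  {C}: scan cost=400, card=400
  {B}: scan cost=60, card=60
  {AC}: card=800; try (C,nl_idx)→2300, (A,hash)→3200, (C,merge)→5500, (A,merge)→5750, (C,hash)→7500, (C,nl)→60150 …(+1); best=2300 via (C,nl_idx)
  {AB}: card=1800; try (B,hash)→1020, (A,merge)→1830, (B,merge)→1920, (A,hash)→2520, (A,nl)→9060, (B,nl)→9150; best=1020 via (B,hash)
  {ABC}: card=9600; try (B,hash)→3820, (C,hash)→10020, (B,merge)→11520, (C,merge)→26620, (C,nl_idx)→26820, (B,nl)→50300 …(+1); best=3820 via (B,hash)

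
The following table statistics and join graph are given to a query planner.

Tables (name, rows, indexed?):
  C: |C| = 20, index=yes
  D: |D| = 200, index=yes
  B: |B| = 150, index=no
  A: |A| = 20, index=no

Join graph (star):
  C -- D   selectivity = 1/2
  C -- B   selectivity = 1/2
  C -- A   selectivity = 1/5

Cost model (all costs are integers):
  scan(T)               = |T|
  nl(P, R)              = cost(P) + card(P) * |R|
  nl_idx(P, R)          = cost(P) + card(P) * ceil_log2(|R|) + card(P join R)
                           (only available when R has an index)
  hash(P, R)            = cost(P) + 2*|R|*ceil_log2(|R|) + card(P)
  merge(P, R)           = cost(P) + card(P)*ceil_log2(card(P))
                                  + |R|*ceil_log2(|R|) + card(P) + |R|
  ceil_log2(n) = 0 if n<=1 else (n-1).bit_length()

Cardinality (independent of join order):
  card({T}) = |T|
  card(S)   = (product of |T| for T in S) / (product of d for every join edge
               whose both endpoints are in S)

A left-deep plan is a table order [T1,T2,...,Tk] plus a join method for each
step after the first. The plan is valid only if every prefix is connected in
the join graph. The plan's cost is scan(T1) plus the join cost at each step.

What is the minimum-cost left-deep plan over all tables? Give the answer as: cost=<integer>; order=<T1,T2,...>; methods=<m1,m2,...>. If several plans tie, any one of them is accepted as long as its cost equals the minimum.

cost=11390; order=A,C,B,D; methods=nl_idx,merge,hash

Selinger DP (subsets sized 1..n):
  {C}: scan cost=20, card=20
  {D}: scan cost=200, card=200
  {B}: scan cost=150, card=150
  {A}: scan cost=20, card=20
  {CD}: card=2000; try (C,hash)→600, (D,merge)→1940, (C,merge)→2120, (D,nl_idx)→2180, (C,nl_idx)→3200, (D,hash)→3240 …(+2); best=600 via (C,hash)
  {BC}: card=1500; try (C,hash)→500, (B,merge)→1490, (C,merge)→1620, (C,nl_idx)→2400, (B,hash)→2440, (B,nl)→3020 …(+1); best=500 via (C,hash)
  {AC}: card=80; try (C,nl_idx)→200, (C,hash)→240, (A,hash)→240, (C,merge)→260, (A,merge)→260, (C,nl)→420 …(+1); best=200 via (C,nl_idx)
  {BCD}: card=150000; try (B,hash)→5000, (D,hash)→5200, (D,merge)→20300, (B,merge)→25950, (D,nl_idx)→162500, (D,nl)→300500 …(+1); best=5000 via (B,hash)
  {ACD}: card=8000; try (D,merge)→2640, (A,hash)→2800, (D,hash)→3480, (D,nl_idx)→8840, (D,nl)→16200, (A,merge)→24720 …(+1); best=2640 via (D,merge)
  {ABC}: card=6000; try (B,merge)→2190, (A,hash)→2200, (B,hash)→2680, (B,nl)→12200, (A,merge)→18620, (A,nl)→30500; best=2190 via (B,merge)
  {ABCD}: card=600000; try (D,hash)→11390, (B,hash)→13040, (D,merge)→87990, (B,merge)→115990, (A,hash)→155200, (D,nl_idx)→650190 …(+4); best=11390 via (D,hash)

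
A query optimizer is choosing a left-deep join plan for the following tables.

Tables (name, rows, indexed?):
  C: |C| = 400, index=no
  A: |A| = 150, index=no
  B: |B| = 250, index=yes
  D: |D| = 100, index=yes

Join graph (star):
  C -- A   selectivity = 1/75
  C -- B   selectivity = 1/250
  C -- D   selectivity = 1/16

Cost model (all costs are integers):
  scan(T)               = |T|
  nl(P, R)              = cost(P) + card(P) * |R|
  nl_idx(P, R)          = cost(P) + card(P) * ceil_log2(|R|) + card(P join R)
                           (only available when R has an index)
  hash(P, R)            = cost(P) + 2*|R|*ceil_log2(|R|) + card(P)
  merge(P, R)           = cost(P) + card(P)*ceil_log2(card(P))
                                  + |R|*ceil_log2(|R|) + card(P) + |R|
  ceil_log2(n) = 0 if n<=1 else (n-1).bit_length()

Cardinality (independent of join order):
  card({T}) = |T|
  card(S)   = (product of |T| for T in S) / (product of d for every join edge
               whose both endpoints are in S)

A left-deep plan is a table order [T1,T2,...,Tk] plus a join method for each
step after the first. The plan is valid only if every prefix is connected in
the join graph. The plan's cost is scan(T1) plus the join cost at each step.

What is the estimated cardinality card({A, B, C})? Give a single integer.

Tables in S: A(150), B(250), C(400)
Edges inside S: C-A(d=75), C-B(d=250)
numerator = 150 * 250 * 400 = 15000000
denominator = 75 * 250 = 18750
card(S) = 15000000 / 18750 = 800

800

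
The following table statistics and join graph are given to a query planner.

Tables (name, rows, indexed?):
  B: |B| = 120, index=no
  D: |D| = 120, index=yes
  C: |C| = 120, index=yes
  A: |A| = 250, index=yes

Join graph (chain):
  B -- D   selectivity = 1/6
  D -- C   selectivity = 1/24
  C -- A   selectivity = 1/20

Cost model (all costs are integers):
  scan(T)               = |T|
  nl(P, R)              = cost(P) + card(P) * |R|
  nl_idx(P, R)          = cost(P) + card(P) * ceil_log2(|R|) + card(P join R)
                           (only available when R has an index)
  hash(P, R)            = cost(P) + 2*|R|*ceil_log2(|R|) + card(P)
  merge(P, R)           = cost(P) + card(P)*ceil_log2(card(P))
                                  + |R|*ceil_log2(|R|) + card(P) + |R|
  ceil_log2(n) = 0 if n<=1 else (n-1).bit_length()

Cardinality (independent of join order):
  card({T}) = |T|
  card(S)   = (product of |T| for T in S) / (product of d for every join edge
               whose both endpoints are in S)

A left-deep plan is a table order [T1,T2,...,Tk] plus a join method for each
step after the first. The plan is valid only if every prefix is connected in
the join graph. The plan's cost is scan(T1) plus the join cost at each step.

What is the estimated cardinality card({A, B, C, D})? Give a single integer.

Tables in S: A(250), B(120), C(120), D(120)
Edges inside S: B-D(d=6), D-C(d=24), C-A(d=20)
numerator = 250 * 120 * 120 * 120 = 432000000
denominator = 6 * 24 * 20 = 2880
card(S) = 432000000 / 2880 = 150000

150000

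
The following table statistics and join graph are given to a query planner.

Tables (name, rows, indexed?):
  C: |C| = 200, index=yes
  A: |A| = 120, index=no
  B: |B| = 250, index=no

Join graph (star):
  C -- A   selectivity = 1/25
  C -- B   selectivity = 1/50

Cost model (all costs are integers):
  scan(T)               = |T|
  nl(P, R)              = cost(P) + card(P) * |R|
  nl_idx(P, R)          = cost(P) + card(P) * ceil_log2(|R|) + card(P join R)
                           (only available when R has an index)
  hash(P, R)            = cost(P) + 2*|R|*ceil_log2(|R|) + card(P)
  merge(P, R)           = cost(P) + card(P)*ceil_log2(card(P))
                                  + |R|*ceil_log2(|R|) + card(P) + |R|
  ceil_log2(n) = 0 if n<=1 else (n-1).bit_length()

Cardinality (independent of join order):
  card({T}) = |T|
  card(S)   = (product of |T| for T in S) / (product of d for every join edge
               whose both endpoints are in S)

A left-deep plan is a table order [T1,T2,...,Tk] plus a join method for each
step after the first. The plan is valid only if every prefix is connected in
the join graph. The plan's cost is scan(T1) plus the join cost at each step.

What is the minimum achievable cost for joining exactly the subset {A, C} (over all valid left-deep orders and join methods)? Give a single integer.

Selinger DP over subsets of {A,C}:
  {C}: scan cost=200, card=200
  {A}: scan cost=120, card=120
  {AC}: card=960; try (C,nl_idx)→2040, (A,hash)→2080, (C,merge)→2880, (A,merge)→2960, (C,hash)→3440, (C,nl)→24120 …(+1); best=2040 via (C,nl_idx)

2040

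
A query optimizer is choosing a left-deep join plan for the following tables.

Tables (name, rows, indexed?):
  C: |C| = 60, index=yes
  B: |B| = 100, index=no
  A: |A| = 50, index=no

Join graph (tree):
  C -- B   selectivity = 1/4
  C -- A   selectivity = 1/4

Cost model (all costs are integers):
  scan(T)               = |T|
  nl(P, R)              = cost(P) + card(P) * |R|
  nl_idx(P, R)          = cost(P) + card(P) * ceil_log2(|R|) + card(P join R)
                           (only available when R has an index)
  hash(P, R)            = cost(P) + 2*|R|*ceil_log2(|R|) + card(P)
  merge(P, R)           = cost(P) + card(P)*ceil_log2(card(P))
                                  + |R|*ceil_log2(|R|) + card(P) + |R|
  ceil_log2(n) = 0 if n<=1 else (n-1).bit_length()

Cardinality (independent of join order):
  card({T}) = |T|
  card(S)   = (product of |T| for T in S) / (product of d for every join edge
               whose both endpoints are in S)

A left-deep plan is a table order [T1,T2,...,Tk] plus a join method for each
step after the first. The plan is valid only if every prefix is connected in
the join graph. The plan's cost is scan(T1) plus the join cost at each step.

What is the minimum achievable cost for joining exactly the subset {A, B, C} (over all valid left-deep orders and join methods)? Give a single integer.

2870

Selinger DP over subsets of {A,B,C}:
  {C}: scan cost=60, card=60
  {B}: scan cost=100, card=100
  {A}: scan cost=50, card=50
  {BC}: card=1500; try (C,hash)→920, (B,merge)→1280, (C,merge)→1320, (B,hash)→1520, (C,nl_idx)→2200, (B,nl)→6060 …(+1); best=920 via (C,hash)
  {AC}: card=750; try (A,hash)→720, (C,hash)→820, (C,merge)→820, (A,merge)→830, (C,nl_idx)→1100, (C,nl)→3050 …(+1); best=720 via (A,hash)
  {ABC}: card=18750; try (B,hash)→2870, (A,hash)→3020, (B,merge)→9770, (A,merge)→19270, (B,nl)→75720, (A,nl)→75920; best=2870 via (B,hash)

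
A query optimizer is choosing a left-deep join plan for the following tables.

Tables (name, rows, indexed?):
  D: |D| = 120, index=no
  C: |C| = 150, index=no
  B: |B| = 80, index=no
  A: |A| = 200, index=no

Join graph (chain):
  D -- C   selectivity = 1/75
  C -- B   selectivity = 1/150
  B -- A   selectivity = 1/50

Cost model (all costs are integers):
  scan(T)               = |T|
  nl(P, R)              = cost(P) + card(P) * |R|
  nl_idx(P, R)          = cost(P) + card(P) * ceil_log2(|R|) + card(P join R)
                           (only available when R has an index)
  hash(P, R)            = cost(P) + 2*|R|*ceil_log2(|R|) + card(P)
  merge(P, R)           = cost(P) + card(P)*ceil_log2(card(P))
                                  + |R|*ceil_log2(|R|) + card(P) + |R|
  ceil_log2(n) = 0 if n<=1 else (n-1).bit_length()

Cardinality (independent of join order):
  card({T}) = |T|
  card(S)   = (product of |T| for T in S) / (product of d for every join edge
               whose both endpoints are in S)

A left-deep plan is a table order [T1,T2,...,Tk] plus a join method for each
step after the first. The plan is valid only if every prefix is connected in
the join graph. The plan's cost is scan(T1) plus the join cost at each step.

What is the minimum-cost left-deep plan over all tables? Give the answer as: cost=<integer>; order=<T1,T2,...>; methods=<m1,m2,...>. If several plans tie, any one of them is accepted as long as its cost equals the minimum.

cost=5844; order=C,B,D,A; methods=hash,merge,merge

Selinger DP (subsets sized 1..n):
  {D}: scan cost=120, card=120
  {C}: scan cost=150, card=150
  {B}: scan cost=80, card=80
  {A}: scan cost=200, card=200
  {CD}: card=240; try (D,hash)→1980, (C,merge)→2430, (D,merge)→2460, (C,hash)→2640, (C,nl)→18120, (D,nl)→18150; best=1980 via (D,hash)
  {BC}: card=80; try (B,hash)→1420, (C,merge)→2070, (B,merge)→2140, (C,hash)→2560, (C,nl)→12080, (B,nl)→12150; best=1420 via (B,hash)
  {AB}: card=320; try (B,hash)→1520, (A,merge)→2520, (B,merge)→2640, (A,hash)→3360, (A,nl)→16080, (B,nl)→16200; best=1520 via (B,hash)
  {BCD}: card=128; try (D,merge)→3020, (D,hash)→3180, (B,hash)→3340, (B,merge)→4780, (D,nl)→11020, (B,nl)→21180; best=3020 via (D,merge)
  {ABC}: card=320; try (A,merge)→3860, (C,hash)→4240, (A,hash)→4700, (C,merge)→6070, (A,nl)→17420, (C,nl)→49520; best=3860 via (A,merge)
  {ABCD}: card=512; try (A,merge)→5844, (D,hash)→5860, (A,hash)→6348, (D,merge)→8020, (A,nl)→28620, (D,nl)→42260; best=5844 via (A,merge)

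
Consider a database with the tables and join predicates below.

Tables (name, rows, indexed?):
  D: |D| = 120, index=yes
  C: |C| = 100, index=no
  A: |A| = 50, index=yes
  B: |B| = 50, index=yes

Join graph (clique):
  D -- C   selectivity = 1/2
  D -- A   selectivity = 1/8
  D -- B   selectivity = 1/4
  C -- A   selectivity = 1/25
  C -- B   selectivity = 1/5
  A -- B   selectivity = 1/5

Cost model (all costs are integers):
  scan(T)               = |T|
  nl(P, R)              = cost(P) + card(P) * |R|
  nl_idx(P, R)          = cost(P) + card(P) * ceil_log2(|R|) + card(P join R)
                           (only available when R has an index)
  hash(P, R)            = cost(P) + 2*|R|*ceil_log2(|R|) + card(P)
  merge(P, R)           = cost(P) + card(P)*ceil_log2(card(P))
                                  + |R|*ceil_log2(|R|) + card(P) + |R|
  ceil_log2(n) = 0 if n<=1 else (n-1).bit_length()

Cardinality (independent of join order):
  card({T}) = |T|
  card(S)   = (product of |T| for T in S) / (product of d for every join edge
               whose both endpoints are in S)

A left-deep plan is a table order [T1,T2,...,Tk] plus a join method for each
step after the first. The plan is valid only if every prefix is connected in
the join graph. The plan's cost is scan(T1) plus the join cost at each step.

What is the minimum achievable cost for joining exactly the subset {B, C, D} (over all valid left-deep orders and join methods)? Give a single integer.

3480

Selinger DP over subsets of {B,C,D}:
  {D}: scan cost=120, card=120
  {C}: scan cost=100, card=100
  {B}: scan cost=50, card=50
  {CD}: card=6000; try (C,hash)→1640, (D,merge)→1860, (D,hash)→1880, (C,merge)→1880, (D,nl_idx)→6800, (D,nl)→12100 …(+1); best=1640 via (C,hash)
  {BD}: card=1500; try (B,hash)→840, (D,merge)→1360, (B,merge)→1430, (D,hash)→1780, (D,nl_idx)→1900, (B,nl_idx)→2340 …(+2); best=840 via (B,hash)
  {BC}: card=1000; try (B,hash)→800, (C,merge)→1200, (B,merge)→1250, (C,hash)→1500, (B,nl_idx)→1700, (C,nl)→5050 …(+1); best=800 via (B,hash)
  {BCD}: card=15000; try (D,hash)→3480, (C,hash)→3740, (B,hash)→8240, (D,merge)→12760, (C,merge)→19640, (D,nl_idx)→22800 …(+5); best=3480 via (D,hash)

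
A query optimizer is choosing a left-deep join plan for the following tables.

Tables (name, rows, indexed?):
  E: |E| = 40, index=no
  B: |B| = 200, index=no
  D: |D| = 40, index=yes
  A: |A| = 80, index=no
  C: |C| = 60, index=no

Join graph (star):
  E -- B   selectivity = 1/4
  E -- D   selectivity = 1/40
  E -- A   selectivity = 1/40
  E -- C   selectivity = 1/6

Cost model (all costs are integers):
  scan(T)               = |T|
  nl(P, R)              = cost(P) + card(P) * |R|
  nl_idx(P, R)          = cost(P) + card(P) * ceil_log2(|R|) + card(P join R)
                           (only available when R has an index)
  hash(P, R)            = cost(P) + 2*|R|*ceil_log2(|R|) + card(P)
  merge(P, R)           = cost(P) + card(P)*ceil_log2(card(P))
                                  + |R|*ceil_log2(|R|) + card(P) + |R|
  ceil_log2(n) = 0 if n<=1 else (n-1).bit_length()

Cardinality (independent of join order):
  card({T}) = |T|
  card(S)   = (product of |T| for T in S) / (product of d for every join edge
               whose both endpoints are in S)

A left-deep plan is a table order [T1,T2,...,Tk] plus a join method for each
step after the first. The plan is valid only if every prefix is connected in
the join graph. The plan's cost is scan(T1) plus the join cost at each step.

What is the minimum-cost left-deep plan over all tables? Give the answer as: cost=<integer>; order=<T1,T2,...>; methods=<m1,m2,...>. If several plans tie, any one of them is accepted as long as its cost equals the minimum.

cost=6000; order=A,E,D,C,B; methods=hash,hash,hash,hash

Selinger DP (subsets sized 1..n):
  {E}: scan cost=40, card=40
  {B}: scan cost=200, card=200
  {D}: scan cost=40, card=40
  {A}: scan cost=80, card=80
  {C}: scan cost=60, card=60
  {BE}: card=2000; try (E,hash)→880, (B,merge)→2120, (E,merge)→2280, (B,hash)→3280, (B,nl)→8040, (E,nl)→8200; best=880 via (E,hash)
  {DE}: card=40; try (D,nl_idx)→320, (E,hash)→560, (D,hash)→560, (E,merge)→600, (D,merge)→600, (E,nl)→1640 …(+1); best=320 via (D,nl_idx)
  {AE}: card=80; try (E,hash)→640, (A,merge)→960, (E,merge)→1000, (A,hash)→1200, (A,nl)→3240, (E,nl)→3280; best=640 via (E,hash)
  {CE}: card=400; try (E,hash)→600, (C,merge)→740, (E,merge)→760, (C,hash)→800, (C,nl)→2440, (E,nl)→2460; best=600 via (E,hash)
  {BDE}: card=2000; try (B,merge)→2400, (D,hash)→3360, (B,hash)→3560, (B,nl)→8320, (D,nl_idx)→14880, (D,merge)→25160 …(+1); best=2400 via (B,merge)
  {ABE}: card=4000; try (B,merge)→3080, (B,hash)→3920, (A,hash)→4000, (B,nl)→16640, (A,merge)→25520, (A,nl)→160880; best=3080 via (B,merge)
  {BCE}: card=20000; try (C,hash)→3600, (B,hash)→4200, (B,merge)→6400, (C,merge)→25300, (B,nl)→80600, (C,nl)→120880; best=3600 via (C,hash)
  {ADE}: card=80; try (D,hash)→1200, (D,nl_idx)→1200, (A,merge)→1240, (A,hash)→1480, (D,merge)→1560, (A,nl)→3520 …(+1); best=1200 via (D,hash)
  {CDE}: card=400; try (C,merge)→1020, (C,hash)→1080, (D,hash)→1480, (C,nl)→2720, (D,nl_idx)→3400, (D,merge)→4880 …(+1); best=1020 via (C,merge)
  {ACE}: card=800; try (C,hash)→1440, (C,merge)→1700, (A,hash)→2120, (A,merge)→5240, (C,nl)→5440, (A,nl)→32600; best=1440 via (C,hash)
  {ABDE}: card=4000; try (B,merge)→3640, (B,hash)→4480, (A,hash)→5520, (D,hash)→7560, (B,nl)→17200, (A,merge)→27040 …(+4); best=3640 via (B,merge)
  {BCDE}: card=20000; try (B,hash)→4620, (C,hash)→5120, (B,merge)→6820, (D,hash)→24080, (C,merge)→26820, (B,nl)→81020 …(+4); best=4620 via (B,hash)
  {ABCE}: card=40000; try (B,hash)→5440, (C,hash)→7800, (B,merge)→12040, (A,hash)→24720, (C,merge)→55500, (B,nl)→161440 …(+3); best=5440 via (B,hash)
  {ACDE}: card=800; try (C,hash)→2000, (C,merge)→2260, (A,hash)→2540, (D,hash)→2720, (A,merge)→5660, (C,nl)→6000 …(+4); best=2000 via (C,hash)
  {ABCDE}: card=40000; try (B,hash)→6000, (C,hash)→8360, (B,merge)→12600, (A,hash)→25740, (D,hash)→45920, (C,merge)→56060 …(+7); best=6000 via (B,hash)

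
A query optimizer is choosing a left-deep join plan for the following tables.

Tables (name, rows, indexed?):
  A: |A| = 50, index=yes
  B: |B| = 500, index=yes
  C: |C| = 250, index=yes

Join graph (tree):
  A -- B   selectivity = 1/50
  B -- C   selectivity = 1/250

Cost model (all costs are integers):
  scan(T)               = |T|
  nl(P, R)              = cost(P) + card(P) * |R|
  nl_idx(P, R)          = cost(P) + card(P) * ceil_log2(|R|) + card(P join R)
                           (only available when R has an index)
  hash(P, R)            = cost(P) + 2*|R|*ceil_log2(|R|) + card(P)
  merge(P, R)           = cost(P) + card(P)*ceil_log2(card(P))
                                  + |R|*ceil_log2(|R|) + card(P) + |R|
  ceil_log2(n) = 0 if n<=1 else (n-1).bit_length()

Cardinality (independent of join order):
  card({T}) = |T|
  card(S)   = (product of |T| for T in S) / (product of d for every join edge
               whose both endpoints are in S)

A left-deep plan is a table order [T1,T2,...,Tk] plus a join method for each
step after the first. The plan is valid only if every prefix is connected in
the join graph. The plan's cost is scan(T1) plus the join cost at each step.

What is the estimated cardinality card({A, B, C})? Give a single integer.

500

Tables in S: A(50), B(500), C(250)
Edges inside S: A-B(d=50), B-C(d=250)
numerator = 50 * 500 * 250 = 6250000
denominator = 50 * 250 = 12500
card(S) = 6250000 / 12500 = 500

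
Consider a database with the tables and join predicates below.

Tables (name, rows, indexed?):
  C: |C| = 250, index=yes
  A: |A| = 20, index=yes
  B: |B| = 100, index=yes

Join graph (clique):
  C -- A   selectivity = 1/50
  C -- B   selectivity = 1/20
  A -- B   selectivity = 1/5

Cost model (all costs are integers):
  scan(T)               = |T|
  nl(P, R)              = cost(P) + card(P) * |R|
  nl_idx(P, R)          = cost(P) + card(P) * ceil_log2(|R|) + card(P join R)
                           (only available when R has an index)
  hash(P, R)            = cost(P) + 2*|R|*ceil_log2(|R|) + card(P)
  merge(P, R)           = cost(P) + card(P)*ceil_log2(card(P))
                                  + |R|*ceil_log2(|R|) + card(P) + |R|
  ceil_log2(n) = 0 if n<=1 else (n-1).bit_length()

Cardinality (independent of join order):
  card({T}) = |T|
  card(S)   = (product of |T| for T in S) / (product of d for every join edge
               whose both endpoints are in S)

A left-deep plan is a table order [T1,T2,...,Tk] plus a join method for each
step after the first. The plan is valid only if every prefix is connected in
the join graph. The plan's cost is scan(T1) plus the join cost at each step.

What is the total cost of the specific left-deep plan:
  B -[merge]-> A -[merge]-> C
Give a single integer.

7270

step 1: scan B: cost=100, card=100
step 2: join A via merge
    card(P join A) = 100*20/(5) = 400
    cost = 100 + 100*7 + 20*5 + 100 + 20 = 1020
step 3: join C via merge
    card(P join C) = 400*250/(50*20) = 100
    cost = 1020 + 400*9 + 250*8 + 400 + 250 = 7270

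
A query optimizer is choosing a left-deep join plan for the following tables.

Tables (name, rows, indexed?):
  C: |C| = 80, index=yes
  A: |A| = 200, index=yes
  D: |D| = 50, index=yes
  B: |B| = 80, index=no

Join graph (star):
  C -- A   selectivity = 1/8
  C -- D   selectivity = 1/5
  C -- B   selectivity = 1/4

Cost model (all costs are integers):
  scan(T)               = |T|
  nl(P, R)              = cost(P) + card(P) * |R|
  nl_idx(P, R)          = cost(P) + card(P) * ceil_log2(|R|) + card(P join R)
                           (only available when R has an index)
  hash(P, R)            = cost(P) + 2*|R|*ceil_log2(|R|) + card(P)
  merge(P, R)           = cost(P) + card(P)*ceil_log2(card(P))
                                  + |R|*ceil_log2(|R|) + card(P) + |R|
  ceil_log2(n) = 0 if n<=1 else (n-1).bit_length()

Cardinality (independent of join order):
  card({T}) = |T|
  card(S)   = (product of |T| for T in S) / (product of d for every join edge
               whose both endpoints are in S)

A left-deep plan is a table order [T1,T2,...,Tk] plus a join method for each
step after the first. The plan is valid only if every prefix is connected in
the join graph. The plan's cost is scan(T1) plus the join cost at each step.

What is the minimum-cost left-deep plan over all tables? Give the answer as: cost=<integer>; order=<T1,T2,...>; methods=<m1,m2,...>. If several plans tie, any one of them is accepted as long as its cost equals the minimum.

cost=21880; order=C,D,B,A; methods=hash,hash,hash

Selinger DP (subsets sized 1..n):
  {C}: scan cost=80, card=80
  {A}: scan cost=200, card=200
  {D}: scan cost=50, card=50
  {B}: scan cost=80, card=80
  {AC}: card=2000; try (C,hash)→1520, (A,merge)→2520, (C,merge)→2640, (A,nl_idx)→2720, (A,hash)→3360, (C,nl_idx)→3600 …(+2); best=1520 via (C,hash)
  {CD}: card=800; try (D,hash)→760, (C,merge)→1040, (D,merge)→1070, (C,nl_idx)→1200, (C,hash)→1220, (D,nl_idx)→1360 …(+2); best=760 via (D,hash)
  {BC}: card=1600; try (C,hash)→1280, (B,hash)→1280, (C,merge)→1360, (B,merge)→1360, (C,nl_idx)→2240, (C,nl)→6480 …(+1); best=1280 via (C,hash)
  {ACD}: card=20000; try (D,hash)→4120, (A,hash)→4760, (A,merge)→11360, (D,merge)→25870, (A,nl_idx)→27160, (D,nl_idx)→33520 …(+2); best=4120 via (D,hash)
  {ABC}: card=40000; try (B,hash)→4640, (A,hash)→6080, (A,merge)→22280, (B,merge)→26160, (A,nl_idx)→54080, (B,nl)→161520 …(+1); best=4640 via (B,hash)
  {BCD}: card=16000; try (B,hash)→2680, (D,hash)→3480, (B,merge)→10200, (D,merge)→20830, (D,nl_idx)→26880, (B,nl)→64760 …(+1); best=2680 via (B,hash)
  {ABCD}: card=400000; try (A,hash)→21880, (B,hash)→25240, (D,hash)→45240, (A,merge)→244480, (B,merge)→324760, (A,nl_idx)→530680 …(+5); best=21880 via (A,hash)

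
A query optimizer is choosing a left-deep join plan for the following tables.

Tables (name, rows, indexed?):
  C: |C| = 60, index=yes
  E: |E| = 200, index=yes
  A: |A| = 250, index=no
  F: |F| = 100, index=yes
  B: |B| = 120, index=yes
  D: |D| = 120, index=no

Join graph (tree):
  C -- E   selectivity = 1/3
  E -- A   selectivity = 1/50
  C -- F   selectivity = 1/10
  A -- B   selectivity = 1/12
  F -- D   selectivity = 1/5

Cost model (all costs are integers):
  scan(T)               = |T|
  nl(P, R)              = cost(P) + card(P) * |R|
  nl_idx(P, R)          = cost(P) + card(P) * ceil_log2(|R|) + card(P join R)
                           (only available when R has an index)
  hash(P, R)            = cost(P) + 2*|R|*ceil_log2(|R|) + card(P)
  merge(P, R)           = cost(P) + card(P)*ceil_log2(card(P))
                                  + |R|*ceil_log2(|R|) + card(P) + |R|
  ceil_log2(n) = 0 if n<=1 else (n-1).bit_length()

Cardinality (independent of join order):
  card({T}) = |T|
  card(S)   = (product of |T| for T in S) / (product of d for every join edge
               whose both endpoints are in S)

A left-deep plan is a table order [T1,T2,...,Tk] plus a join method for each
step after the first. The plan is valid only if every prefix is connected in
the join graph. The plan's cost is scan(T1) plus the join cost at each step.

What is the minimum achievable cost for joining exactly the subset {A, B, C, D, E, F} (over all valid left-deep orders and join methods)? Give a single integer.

2219730

Selinger DP over subsets of {A,B,C,D,E,F}:
  {C}: scan cost=60, card=60
  {E}: scan cost=200, card=200
  {A}: scan cost=250, card=250
  {F}: scan cost=100, card=100
  {B}: scan cost=120, card=120
  {D}: scan cost=120, card=120
  {CE}: card=4000; try (C,hash)→1120, (E,merge)→2280, (C,merge)→2420, (E,hash)→3320, (E,nl_idx)→4540, (C,nl_idx)→5400 …(+2); best=1120 via (C,hash)
  {CF}: card=600; try (C,hash)→920, (F,nl_idx)→1080, (F,merge)→1280, (C,nl_idx)→1300, (C,merge)→1320, (F,hash)→1520 …(+2); best=920 via (C,hash)
  {AE}: card=1000; try (E,nl_idx)→3250, (E,hash)→3700, (A,merge)→4250, (E,merge)→4300, (A,hash)→4400, (A,nl)→50200 …(+1); best=3250 via (E,nl_idx)
  {AB}: card=2500; try (B,hash)→2180, (A,merge)→3330, (B,merge)→3460, (A,hash)→4240, (B,nl_idx)→4500, (A,nl)→30120 …(+1); best=2180 via (B,hash)
  {DF}: card=2400; try (F,hash)→1640, (D,merge)→1860, (F,merge)→1880, (D,hash)→1880, (F,nl_idx)→3360, (D,nl)→12100 …(+1); best=1640 via (F,hash)
  {ACE}: card=20000; try (C,hash)→4970, (A,hash)→9120, (C,merge)→14670, (C,nl_idx)→29250, (A,merge)→55370, (C,nl)→63250 …(+1); best=4970 via (C,hash)
  {CEF}: card=40000; try (E,hash)→4720, (F,hash)→6520, (E,merge)→9320, (E,nl_idx)→45720, (F,merge)→53920, (F,nl_idx)→69120 …(+2); best=4720 via (E,hash)
  {CDF}: card=14400; try (D,hash)→3200, (C,hash)→4760, (D,merge)→8480, (C,nl_idx)→30440, (C,merge)→33260, (D,nl)→72920 …(+1); best=3200 via (D,hash)
  {ABE}: card=10000; try (B,hash)→5930, (E,hash)→7880, (B,merge)→15210, (B,nl_idx)→20250, (E,nl_idx)→32180, (E,merge)→36480 …(+2); best=5930 via (B,hash)
  {ACEF}: card=200000; try (F,hash)→26370, (A,hash)→48720, (F,merge)→325770, (F,nl_idx)→344970, (A,merge)→686970, (F,nl)→2004970 …(+1); best=26370 via (F,hash)
  {ABCE}: card=200000; try (C,hash)→16650, (B,hash)→26650, (C,merge)→156350, (C,nl_idx)→265930, (B,merge)→325930, (B,nl_idx)→344970 …(+2); best=16650 via (C,hash)
  {CDEF}: card=960000; try (E,hash)→20800, (D,hash)→46400, (E,merge)→221000, (D,merge)→685680, (E,nl_idx)→1078400, (E,nl)→2883200 …(+1); best=20800 via (E,hash)
  {ABCEF}: card=2000000; try (F,hash)→218050, (B,hash)→228050, (F,nl_idx)→3416650, (B,nl_idx)→3426370, (F,merge)→3817450, (B,merge)→3827330 …(+2); best=218050 via (F,hash)
  {ACDEF}: card=4800000; try (D,hash)→228050, (A,hash)→984800, (D,merge)→3827330, (A,merge)→20183050, (D,nl)→24026370, (A,nl)→240020800; best=228050 via (D,hash)
  {ABCDEF}: card=48000000; try (D,hash)→2219730, (B,hash)→5029730, (D,merge)→44219010, (B,nl_idx)→81828050, (B,merge)→115429010, (D,nl)→240218050 …(+1); best=2219730 via (D,hash)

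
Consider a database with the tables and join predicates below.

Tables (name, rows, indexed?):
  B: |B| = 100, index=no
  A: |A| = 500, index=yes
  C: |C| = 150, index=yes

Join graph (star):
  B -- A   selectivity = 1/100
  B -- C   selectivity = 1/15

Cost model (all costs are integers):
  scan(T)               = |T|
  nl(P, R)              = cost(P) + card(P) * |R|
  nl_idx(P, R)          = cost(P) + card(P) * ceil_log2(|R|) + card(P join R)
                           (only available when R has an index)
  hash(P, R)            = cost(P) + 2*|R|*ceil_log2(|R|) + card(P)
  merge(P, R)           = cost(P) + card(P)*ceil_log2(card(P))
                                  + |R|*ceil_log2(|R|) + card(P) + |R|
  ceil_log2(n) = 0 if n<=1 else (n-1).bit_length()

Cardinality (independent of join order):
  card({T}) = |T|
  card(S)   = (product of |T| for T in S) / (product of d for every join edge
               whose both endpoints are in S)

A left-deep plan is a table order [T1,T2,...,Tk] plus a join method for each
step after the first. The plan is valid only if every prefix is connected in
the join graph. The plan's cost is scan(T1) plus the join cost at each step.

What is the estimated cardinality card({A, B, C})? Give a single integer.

5000

Tables in S: A(500), B(100), C(150)
Edges inside S: B-A(d=100), B-C(d=15)
numerator = 500 * 100 * 150 = 7500000
denominator = 100 * 15 = 1500
card(S) = 7500000 / 1500 = 5000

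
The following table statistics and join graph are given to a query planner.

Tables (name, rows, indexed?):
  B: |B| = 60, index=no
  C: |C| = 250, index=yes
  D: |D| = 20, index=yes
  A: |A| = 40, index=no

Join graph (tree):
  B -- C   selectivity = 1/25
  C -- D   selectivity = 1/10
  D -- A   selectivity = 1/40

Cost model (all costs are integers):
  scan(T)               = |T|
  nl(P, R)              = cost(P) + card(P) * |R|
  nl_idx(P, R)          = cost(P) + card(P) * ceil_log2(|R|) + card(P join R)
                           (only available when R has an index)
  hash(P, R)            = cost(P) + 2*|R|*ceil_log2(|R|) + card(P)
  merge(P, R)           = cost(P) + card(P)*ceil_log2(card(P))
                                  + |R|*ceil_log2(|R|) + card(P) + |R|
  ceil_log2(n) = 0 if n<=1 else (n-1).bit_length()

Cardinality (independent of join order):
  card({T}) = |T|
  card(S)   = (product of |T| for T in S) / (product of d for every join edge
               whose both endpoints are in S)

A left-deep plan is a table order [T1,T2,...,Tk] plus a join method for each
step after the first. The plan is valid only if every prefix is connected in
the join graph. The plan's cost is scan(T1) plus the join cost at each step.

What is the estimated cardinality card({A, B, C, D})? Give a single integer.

Tables in S: A(40), B(60), C(250), D(20)
Edges inside S: B-C(d=25), C-D(d=10), D-A(d=40)
numerator = 40 * 60 * 250 * 20 = 12000000
denominator = 25 * 10 * 40 = 10000
card(S) = 12000000 / 10000 = 1200

1200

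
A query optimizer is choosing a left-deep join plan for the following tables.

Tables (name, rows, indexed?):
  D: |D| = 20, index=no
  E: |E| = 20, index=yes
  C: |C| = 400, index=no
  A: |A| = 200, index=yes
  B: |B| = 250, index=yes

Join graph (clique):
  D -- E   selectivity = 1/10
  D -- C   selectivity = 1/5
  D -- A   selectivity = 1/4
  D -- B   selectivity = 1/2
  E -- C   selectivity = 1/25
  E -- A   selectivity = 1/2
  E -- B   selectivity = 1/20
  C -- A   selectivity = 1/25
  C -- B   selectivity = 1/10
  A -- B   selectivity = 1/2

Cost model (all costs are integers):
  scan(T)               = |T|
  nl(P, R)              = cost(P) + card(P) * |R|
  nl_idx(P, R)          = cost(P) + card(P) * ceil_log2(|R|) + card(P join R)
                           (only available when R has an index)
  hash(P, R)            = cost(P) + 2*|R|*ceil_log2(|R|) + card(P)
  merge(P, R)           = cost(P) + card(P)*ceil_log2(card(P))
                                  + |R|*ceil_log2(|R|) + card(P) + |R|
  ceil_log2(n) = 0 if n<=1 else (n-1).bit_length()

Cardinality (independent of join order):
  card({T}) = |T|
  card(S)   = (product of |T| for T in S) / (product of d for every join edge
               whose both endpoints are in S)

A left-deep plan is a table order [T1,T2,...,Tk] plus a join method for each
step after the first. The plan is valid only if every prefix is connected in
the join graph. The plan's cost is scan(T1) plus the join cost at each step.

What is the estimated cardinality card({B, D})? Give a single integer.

Tables in S: B(250), D(20)
Edges inside S: D-B(d=2)
numerator = 250 * 20 = 5000
denominator = 2 = 2
card(S) = 5000 / 2 = 2500

2500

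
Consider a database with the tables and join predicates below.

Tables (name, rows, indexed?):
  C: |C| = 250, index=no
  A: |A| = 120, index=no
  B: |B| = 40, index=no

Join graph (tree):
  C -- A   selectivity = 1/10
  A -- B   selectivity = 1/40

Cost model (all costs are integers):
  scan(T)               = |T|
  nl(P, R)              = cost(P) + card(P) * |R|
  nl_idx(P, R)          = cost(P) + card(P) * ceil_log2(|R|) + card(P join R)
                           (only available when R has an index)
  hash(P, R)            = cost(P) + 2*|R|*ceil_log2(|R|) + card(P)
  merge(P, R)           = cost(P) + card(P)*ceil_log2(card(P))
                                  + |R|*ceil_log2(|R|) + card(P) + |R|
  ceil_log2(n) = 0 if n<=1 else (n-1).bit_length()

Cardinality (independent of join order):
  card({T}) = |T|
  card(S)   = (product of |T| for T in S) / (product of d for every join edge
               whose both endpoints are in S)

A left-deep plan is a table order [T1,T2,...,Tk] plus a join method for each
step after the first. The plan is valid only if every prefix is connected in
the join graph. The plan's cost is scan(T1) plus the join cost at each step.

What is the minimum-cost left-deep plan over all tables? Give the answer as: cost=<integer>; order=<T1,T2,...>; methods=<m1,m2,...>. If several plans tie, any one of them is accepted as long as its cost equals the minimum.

cost=3930; order=A,B,C; methods=hash,merge

Selinger DP (subsets sized 1..n):
  {C}: scan cost=250, card=250
  {A}: scan cost=120, card=120
  {B}: scan cost=40, card=40
  {AC}: card=3000; try (A,hash)→2180, (C,merge)→3330, (A,merge)→3460, (C,hash)→4240, (C,nl)→30120, (A,nl)→30250; best=2180 via (A,hash)
  {AB}: card=120; try (B,hash)→720, (A,merge)→1280, (B,merge)→1360, (A,hash)→1760, (A,nl)→4840, (B,nl)→4920; best=720 via (B,hash)
  {ABC}: card=3000; try (C,merge)→3930, (C,hash)→4840, (B,hash)→5660, (C,nl)→30720, (B,merge)→41460, (B,nl)→122180; best=3930 via (C,merge)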